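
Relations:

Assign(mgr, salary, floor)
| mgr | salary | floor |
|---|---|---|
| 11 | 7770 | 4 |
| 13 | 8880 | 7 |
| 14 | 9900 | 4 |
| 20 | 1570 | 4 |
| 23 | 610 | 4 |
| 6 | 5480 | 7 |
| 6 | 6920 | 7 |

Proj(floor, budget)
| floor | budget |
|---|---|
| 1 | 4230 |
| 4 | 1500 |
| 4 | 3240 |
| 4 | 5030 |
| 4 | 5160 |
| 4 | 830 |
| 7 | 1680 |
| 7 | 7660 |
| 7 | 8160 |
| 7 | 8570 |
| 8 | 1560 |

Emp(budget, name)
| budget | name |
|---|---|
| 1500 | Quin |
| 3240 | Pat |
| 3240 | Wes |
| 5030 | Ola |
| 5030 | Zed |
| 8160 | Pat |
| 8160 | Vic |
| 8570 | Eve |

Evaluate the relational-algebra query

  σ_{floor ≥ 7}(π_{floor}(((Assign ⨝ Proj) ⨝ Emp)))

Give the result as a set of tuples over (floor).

Joining Assign and Proj on floor yields {(11, 7770, 4, 1500), (11, 7770, 4, 3240), (11, 7770, 4, 5030), (11, 7770, 4, 5160), (11, 7770, 4, 830), (13, 8880, 7, 1680), (13, 8880, 7, 7660), (13, 8880, 7, 8160), (13, 8880, 7, 8570), (14, 9900, 4, 1500), (14, 9900, 4, 3240), (14, 9900, 4, 5030), (14, 9900, 4, 5160), (14, 9900, 4, 830), (20, 1570, 4, 1500), (20, 1570, 4, 3240), (20, 1570, 4, 5030), (20, 1570, 4, 5160), (20, 1570, 4, 830), (23, 610, 4, 1500), (23, 610, 4, 3240), (23, 610, 4, 5030), (23, 610, 4, 5160), (23, 610, 4, 830), (6, 5480, 7, 1680), (6, 5480, 7, 7660), (6, 5480, 7, 8160), (6, 5480, 7, 8570), (6, 6920, 7, 1680), (6, 6920, 7, 7660), (6, 6920, 7, 8160), (6, 6920, 7, 8570)}.
Joining (Assign ⨝ Proj) and Emp on budget yields {(11, 7770, 4, 1500, Quin), (11, 7770, 4, 3240, Pat), (11, 7770, 4, 3240, Wes), (11, 7770, 4, 5030, Ola), (11, 7770, 4, 5030, Zed), (13, 8880, 7, 8160, Pat), (13, 8880, 7, 8160, Vic), (13, 8880, 7, 8570, Eve), (14, 9900, 4, 1500, Quin), (14, 9900, 4, 3240, Pat), (14, 9900, 4, 3240, Wes), (14, 9900, 4, 5030, Ola), (14, 9900, 4, 5030, Zed), (20, 1570, 4, 1500, Quin), (20, 1570, 4, 3240, Pat), (20, 1570, 4, 3240, Wes), (20, 1570, 4, 5030, Ola), (20, 1570, 4, 5030, Zed), (23, 610, 4, 1500, Quin), (23, 610, 4, 3240, Pat), (23, 610, 4, 3240, Wes), (23, 610, 4, 5030, Ola), (23, 610, 4, 5030, Zed), (6, 5480, 7, 8160, Pat), (6, 5480, 7, 8160, Vic), (6, 5480, 7, 8570, Eve), (6, 6920, 7, 8160, Pat), (6, 6920, 7, 8160, Vic), (6, 6920, 7, 8570, Eve)}.
Keep only column(s) floor (27 duplicate(s) eliminated): {4, 7}
Selection floor ≥ 7: {7}

{7}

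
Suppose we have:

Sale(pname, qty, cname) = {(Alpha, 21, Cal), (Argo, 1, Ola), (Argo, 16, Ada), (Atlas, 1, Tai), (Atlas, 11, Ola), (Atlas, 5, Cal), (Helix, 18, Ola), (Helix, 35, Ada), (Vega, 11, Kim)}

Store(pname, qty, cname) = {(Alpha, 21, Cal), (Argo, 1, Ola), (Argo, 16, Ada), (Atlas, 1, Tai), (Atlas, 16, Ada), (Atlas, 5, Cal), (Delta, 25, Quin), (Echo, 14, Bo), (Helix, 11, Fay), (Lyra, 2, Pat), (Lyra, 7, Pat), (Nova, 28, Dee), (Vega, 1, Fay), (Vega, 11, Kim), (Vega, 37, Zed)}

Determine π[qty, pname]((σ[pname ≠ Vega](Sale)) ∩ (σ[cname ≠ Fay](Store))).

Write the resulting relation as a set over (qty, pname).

Filtering on pname ≠ Vega leaves {(Alpha, 21, Cal), (Argo, 1, Ola), (Argo, 16, Ada), (Atlas, 1, Tai), (Atlas, 11, Ola), (Atlas, 5, Cal), (Helix, 18, Ola), (Helix, 35, Ada)}.
Filtering on cname ≠ Fay leaves {(Alpha, 21, Cal), (Argo, 1, Ola), (Argo, 16, Ada), (Atlas, 1, Tai), (Atlas, 16, Ada), (Atlas, 5, Cal), (Delta, 25, Quin), (Echo, 14, Bo), (Lyra, 2, Pat), (Lyra, 7, Pat), (Nova, 28, Dee), (Vega, 11, Kim), (Vega, 37, Zed)}.
Intersection: {(Alpha, 21, Cal), (Argo, 1, Ola), (Argo, 16, Ada), (Atlas, 1, Tai), (Atlas, 11, Ola), (Atlas, 5, Cal), (Helix, 18, Ola), (Helix, 35, Ada)} with {(Alpha, 21, Cal), (Argo, 1, Ola), (Argo, 16, Ada), (Atlas, 1, Tai), (Atlas, 16, Ada), (Atlas, 5, Cal), (Delta, 25, Quin), (Echo, 14, Bo), (Lyra, 2, Pat), (Lyra, 7, Pat), (Nova, 28, Dee), (Vega, 11, Kim), (Vega, 37, Zed)} → {(Alpha, 21, Cal), (Argo, 1, Ola), (Argo, 16, Ada), (Atlas, 1, Tai), (Atlas, 5, Cal)}
Projecting to qty, pname: {(1, Argo), (1, Atlas), (16, Argo), (21, Alpha), (5, Atlas)}

{(1, Argo), (1, Atlas), (16, Argo), (21, Alpha), (5, Atlas)}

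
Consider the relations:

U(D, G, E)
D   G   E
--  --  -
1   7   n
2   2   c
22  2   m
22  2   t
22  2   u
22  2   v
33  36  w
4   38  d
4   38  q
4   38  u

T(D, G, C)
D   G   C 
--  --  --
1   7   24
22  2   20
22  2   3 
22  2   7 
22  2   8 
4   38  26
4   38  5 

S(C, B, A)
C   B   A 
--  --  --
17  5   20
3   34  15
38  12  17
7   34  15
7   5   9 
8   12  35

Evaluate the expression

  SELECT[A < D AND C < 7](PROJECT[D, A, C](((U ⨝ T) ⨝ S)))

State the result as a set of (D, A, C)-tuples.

U ⋈ T (natural join on D, G): {(1, 7, n, 24), (22, 2, m, 20), (22, 2, m, 3), (22, 2, m, 7), (22, 2, m, 8), (22, 2, t, 20), (22, 2, t, 3), (22, 2, t, 7), (22, 2, t, 8), (22, 2, u, 20), (22, 2, u, 3), (22, 2, u, 7), (22, 2, u, 8), (22, 2, v, 20), (22, 2, v, 3), (22, 2, v, 7), (22, 2, v, 8), (4, 38, d, 26), (4, 38, d, 5), (4, 38, q, 26), (4, 38, q, 5), (4, 38, u, 26), (4, 38, u, 5)}
(U ⨝ T) ⋈ S (natural join on C): {(22, 2, m, 3, 34, 15), (22, 2, m, 7, 34, 15), (22, 2, m, 7, 5, 9), (22, 2, m, 8, 12, 35), (22, 2, t, 3, 34, 15), (22, 2, t, 7, 34, 15), (22, 2, t, 7, 5, 9), (22, 2, t, 8, 12, 35), (22, 2, u, 3, 34, 15), (22, 2, u, 7, 34, 15), (22, 2, u, 7, 5, 9), (22, 2, u, 8, 12, 35), (22, 2, v, 3, 34, 15), (22, 2, v, 7, 34, 15), (22, 2, v, 7, 5, 9), (22, 2, v, 8, 12, 35)}
Projecting to D, A, C (12 duplicate(s) eliminated): {(22, 15, 3), (22, 15, 7), (22, 35, 8), (22, 9, 7)}
Apply σ_{A < D AND C < 7}; surviving tuples: {(22, 15, 3)}

{(22, 15, 3)}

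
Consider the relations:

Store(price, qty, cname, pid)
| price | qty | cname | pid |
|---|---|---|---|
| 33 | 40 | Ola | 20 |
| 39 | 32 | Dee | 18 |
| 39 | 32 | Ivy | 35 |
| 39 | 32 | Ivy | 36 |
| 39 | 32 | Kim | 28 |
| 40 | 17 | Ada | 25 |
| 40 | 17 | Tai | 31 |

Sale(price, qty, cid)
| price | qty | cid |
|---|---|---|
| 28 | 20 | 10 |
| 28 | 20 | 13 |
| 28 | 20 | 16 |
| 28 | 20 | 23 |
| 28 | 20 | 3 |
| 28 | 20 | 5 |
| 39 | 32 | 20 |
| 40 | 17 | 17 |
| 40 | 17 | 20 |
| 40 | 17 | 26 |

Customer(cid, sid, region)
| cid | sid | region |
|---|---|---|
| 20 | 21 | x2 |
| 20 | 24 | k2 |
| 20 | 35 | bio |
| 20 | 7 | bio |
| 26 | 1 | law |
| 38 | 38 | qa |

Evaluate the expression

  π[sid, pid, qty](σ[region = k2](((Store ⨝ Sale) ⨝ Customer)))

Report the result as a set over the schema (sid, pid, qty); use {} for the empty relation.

Joining Store and Sale on price, qty yields {(39, 32, Dee, 18, 20), (39, 32, Ivy, 35, 20), (39, 32, Ivy, 36, 20), (39, 32, Kim, 28, 20), (40, 17, Ada, 25, 17), (40, 17, Ada, 25, 20), (40, 17, Ada, 25, 26), (40, 17, Tai, 31, 17), (40, 17, Tai, 31, 20), (40, 17, Tai, 31, 26)}.
Joining (Store ⨝ Sale) and Customer on cid yields {(39, 32, Dee, 18, 20, 21, x2), (39, 32, Dee, 18, 20, 24, k2), (39, 32, Dee, 18, 20, 35, bio), (39, 32, Dee, 18, 20, 7, bio), (39, 32, Ivy, 35, 20, 21, x2), (39, 32, Ivy, 35, 20, 24, k2), (39, 32, Ivy, 35, 20, 35, bio), (39, 32, Ivy, 35, 20, 7, bio), (39, 32, Ivy, 36, 20, 21, x2), (39, 32, Ivy, 36, 20, 24, k2), (39, 32, Ivy, 36, 20, 35, bio), (39, 32, Ivy, 36, 20, 7, bio), (39, 32, Kim, 28, 20, 21, x2), (39, 32, Kim, 28, 20, 24, k2), (39, 32, Kim, 28, 20, 35, bio), (39, 32, Kim, 28, 20, 7, bio), (40, 17, Ada, 25, 20, 21, x2), (40, 17, Ada, 25, 20, 24, k2), (40, 17, Ada, 25, 20, 35, bio), (40, 17, Ada, 25, 20, 7, bio), (40, 17, Ada, 25, 26, 1, law), (40, 17, Tai, 31, 20, 21, x2), (40, 17, Tai, 31, 20, 24, k2), (40, 17, Tai, 31, 20, 35, bio), (40, 17, Tai, 31, 20, 7, bio), (40, 17, Tai, 31, 26, 1, law)}.
Filtering on region = k2 leaves {(39, 32, Dee, 18, 20, 24, k2), (39, 32, Ivy, 35, 20, 24, k2), (39, 32, Ivy, 36, 20, 24, k2), (39, 32, Kim, 28, 20, 24, k2), (40, 17, Ada, 25, 20, 24, k2), (40, 17, Tai, 31, 20, 24, k2)}.
Projecting to sid, pid, qty: {(24, 18, 32), (24, 25, 17), (24, 28, 32), (24, 31, 17), (24, 35, 32), (24, 36, 32)}

{(24, 18, 32), (24, 25, 17), (24, 28, 32), (24, 31, 17), (24, 35, 32), (24, 36, 32)}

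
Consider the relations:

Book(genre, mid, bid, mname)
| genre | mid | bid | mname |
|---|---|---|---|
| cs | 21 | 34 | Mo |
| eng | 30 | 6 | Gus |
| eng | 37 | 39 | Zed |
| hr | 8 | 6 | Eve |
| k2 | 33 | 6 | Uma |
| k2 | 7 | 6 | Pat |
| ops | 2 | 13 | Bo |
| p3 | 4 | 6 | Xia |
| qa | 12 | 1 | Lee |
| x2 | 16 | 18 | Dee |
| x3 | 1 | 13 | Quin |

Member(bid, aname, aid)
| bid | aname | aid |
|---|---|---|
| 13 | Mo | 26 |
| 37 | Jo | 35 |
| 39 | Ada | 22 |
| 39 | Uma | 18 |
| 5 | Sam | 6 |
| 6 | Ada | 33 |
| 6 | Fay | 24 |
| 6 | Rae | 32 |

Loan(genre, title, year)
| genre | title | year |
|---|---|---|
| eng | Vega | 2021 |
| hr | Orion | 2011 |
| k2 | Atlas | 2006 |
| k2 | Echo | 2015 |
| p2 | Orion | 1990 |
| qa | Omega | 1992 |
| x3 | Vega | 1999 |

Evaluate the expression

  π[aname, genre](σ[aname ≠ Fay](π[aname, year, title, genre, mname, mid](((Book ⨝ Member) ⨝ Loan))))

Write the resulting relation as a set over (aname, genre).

Natural join on bid: {(eng, 30, 6, Gus, Ada, 33), (eng, 30, 6, Gus, Fay, 24), (eng, 30, 6, Gus, Rae, 32), (eng, 37, 39, Zed, Ada, 22), (eng, 37, 39, Zed, Uma, 18), (hr, 8, 6, Eve, Ada, 33), (hr, 8, 6, Eve, Fay, 24), (hr, 8, 6, Eve, Rae, 32), (k2, 33, 6, Uma, Ada, 33), (k2, 33, 6, Uma, Fay, 24), (k2, 33, 6, Uma, Rae, 32), (k2, 7, 6, Pat, Ada, 33), (k2, 7, 6, Pat, Fay, 24), (k2, 7, 6, Pat, Rae, 32), (ops, 2, 13, Bo, Mo, 26), (p3, 4, 6, Xia, Ada, 33), (p3, 4, 6, Xia, Fay, 24), (p3, 4, 6, Xia, Rae, 32), (x3, 1, 13, Quin, Mo, 26)}
Natural join on genre: {(eng, 30, 6, Gus, Ada, 33, Vega, 2021), (eng, 30, 6, Gus, Fay, 24, Vega, 2021), (eng, 30, 6, Gus, Rae, 32, Vega, 2021), (eng, 37, 39, Zed, Ada, 22, Vega, 2021), (eng, 37, 39, Zed, Uma, 18, Vega, 2021), (hr, 8, 6, Eve, Ada, 33, Orion, 2011), (hr, 8, 6, Eve, Fay, 24, Orion, 2011), (hr, 8, 6, Eve, Rae, 32, Orion, 2011), (k2, 33, 6, Uma, Ada, 33, Atlas, 2006), (k2, 33, 6, Uma, Ada, 33, Echo, 2015), (k2, 33, 6, Uma, Fay, 24, Atlas, 2006), (k2, 33, 6, Uma, Fay, 24, Echo, 2015), (k2, 33, 6, Uma, Rae, 32, Atlas, 2006), (k2, 33, 6, Uma, Rae, 32, Echo, 2015), (k2, 7, 6, Pat, Ada, 33, Atlas, 2006), (k2, 7, 6, Pat, Ada, 33, Echo, 2015), (k2, 7, 6, Pat, Fay, 24, Atlas, 2006), (k2, 7, 6, Pat, Fay, 24, Echo, 2015), (k2, 7, 6, Pat, Rae, 32, Atlas, 2006), (k2, 7, 6, Pat, Rae, 32, Echo, 2015), (x3, 1, 13, Quin, Mo, 26, Vega, 1999)}
π[aname, year, title, genre, mname, mid]: project onto (aname, year, title, genre, mname, mid) → {(Ada, 2006, Atlas, k2, Pat, 7), (Ada, 2006, Atlas, k2, Uma, 33), (Ada, 2011, Orion, hr, Eve, 8), (Ada, 2015, Echo, k2, Pat, 7), (Ada, 2015, Echo, k2, Uma, 33), (Ada, 2021, Vega, eng, Gus, 30), (Ada, 2021, Vega, eng, Zed, 37), (Fay, 2006, Atlas, k2, Pat, 7), (Fay, 2006, Atlas, k2, Uma, 33), (Fay, 2011, Orion, hr, Eve, 8), (Fay, 2015, Echo, k2, Pat, 7), (Fay, 2015, Echo, k2, Uma, 33), (Fay, 2021, Vega, eng, Gus, 30), (Mo, 1999, Vega, x3, Quin, 1), (Rae, 2006, Atlas, k2, Pat, 7), (Rae, 2006, Atlas, k2, Uma, 33), (Rae, 2011, Orion, hr, Eve, 8), (Rae, 2015, Echo, k2, Pat, 7), (Rae, 2015, Echo, k2, Uma, 33), (Rae, 2021, Vega, eng, Gus, 30), (Uma, 2021, Vega, eng, Zed, 37)}
Apply σ_{aname ≠ Fay}; surviving tuples: {(Ada, 2006, Atlas, k2, Pat, 7), (Ada, 2006, Atlas, k2, Uma, 33), (Ada, 2011, Orion, hr, Eve, 8), (Ada, 2015, Echo, k2, Pat, 7), (Ada, 2015, Echo, k2, Uma, 33), (Ada, 2021, Vega, eng, Gus, 30), (Ada, 2021, Vega, eng, Zed, 37), (Mo, 1999, Vega, x3, Quin, 1), (Rae, 2006, Atlas, k2, Pat, 7), (Rae, 2006, Atlas, k2, Uma, 33), (Rae, 2011, Orion, hr, Eve, 8), (Rae, 2015, Echo, k2, Pat, 7), (Rae, 2015, Echo, k2, Uma, 33), (Rae, 2021, Vega, eng, Gus, 30), (Uma, 2021, Vega, eng, Zed, 37)}
π[aname, genre]: project onto (aname, genre) (7 duplicate(s) eliminated) → {(Ada, eng), (Ada, hr), (Ada, k2), (Mo, x3), (Rae, eng), (Rae, hr), (Rae, k2), (Uma, eng)}

{(Ada, eng), (Ada, hr), (Ada, k2), (Mo, x3), (Rae, eng), (Rae, hr), (Rae, k2), (Uma, eng)}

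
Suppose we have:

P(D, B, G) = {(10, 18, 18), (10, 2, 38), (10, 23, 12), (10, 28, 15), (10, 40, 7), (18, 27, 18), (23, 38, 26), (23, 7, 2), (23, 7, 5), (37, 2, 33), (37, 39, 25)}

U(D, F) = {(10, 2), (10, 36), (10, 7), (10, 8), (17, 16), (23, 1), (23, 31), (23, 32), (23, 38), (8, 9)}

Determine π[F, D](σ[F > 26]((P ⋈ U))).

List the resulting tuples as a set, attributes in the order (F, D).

{(31, 23), (32, 23), (36, 10), (38, 23)}

Natural join on D: {(10, 18, 18, 2), (10, 18, 18, 36), (10, 18, 18, 7), (10, 18, 18, 8), (10, 2, 38, 2), (10, 2, 38, 36), (10, 2, 38, 7), (10, 2, 38, 8), (10, 23, 12, 2), (10, 23, 12, 36), (10, 23, 12, 7), (10, 23, 12, 8), (10, 28, 15, 2), (10, 28, 15, 36), (10, 28, 15, 7), (10, 28, 15, 8), (10, 40, 7, 2), (10, 40, 7, 36), (10, 40, 7, 7), (10, 40, 7, 8), (23, 38, 26, 1), (23, 38, 26, 31), (23, 38, 26, 32), (23, 38, 26, 38), (23, 7, 2, 1), (23, 7, 2, 31), (23, 7, 2, 32), (23, 7, 2, 38), (23, 7, 5, 1), (23, 7, 5, 31), (23, 7, 5, 32), (23, 7, 5, 38)}
Filtering on F > 26 leaves {(10, 18, 18, 36), (10, 2, 38, 36), (10, 23, 12, 36), (10, 28, 15, 36), (10, 40, 7, 36), (23, 38, 26, 31), (23, 38, 26, 32), (23, 38, 26, 38), (23, 7, 2, 31), (23, 7, 2, 32), (23, 7, 2, 38), (23, 7, 5, 31), (23, 7, 5, 32), (23, 7, 5, 38)}.
Projecting to F, D (10 duplicate(s) eliminated): {(31, 23), (32, 23), (36, 10), (38, 23)}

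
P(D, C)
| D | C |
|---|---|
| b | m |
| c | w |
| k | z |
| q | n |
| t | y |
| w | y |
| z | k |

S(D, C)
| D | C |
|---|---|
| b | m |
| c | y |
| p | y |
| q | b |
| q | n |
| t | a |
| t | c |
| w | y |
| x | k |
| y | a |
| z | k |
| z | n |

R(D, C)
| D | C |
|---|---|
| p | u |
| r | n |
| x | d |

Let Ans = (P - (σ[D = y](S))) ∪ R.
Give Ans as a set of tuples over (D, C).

σ[D = y]: keep tuples satisfying D = y → {(y, a)}
Difference: {(b, m), (c, w), (k, z), (q, n), (t, y), (w, y), (z, k)} with {(y, a)} → {(b, m), (c, w), (k, z), (q, n), (t, y), (w, y), (z, k)}
Union: {(b, m), (c, w), (k, z), (q, n), (t, y), (w, y), (z, k)} with {(p, u), (r, n), (x, d)} → {(b, m), (c, w), (k, z), (p, u), (q, n), (r, n), (t, y), (w, y), (x, d), (z, k)}

{(b, m), (c, w), (k, z), (p, u), (q, n), (r, n), (t, y), (w, y), (x, d), (z, k)}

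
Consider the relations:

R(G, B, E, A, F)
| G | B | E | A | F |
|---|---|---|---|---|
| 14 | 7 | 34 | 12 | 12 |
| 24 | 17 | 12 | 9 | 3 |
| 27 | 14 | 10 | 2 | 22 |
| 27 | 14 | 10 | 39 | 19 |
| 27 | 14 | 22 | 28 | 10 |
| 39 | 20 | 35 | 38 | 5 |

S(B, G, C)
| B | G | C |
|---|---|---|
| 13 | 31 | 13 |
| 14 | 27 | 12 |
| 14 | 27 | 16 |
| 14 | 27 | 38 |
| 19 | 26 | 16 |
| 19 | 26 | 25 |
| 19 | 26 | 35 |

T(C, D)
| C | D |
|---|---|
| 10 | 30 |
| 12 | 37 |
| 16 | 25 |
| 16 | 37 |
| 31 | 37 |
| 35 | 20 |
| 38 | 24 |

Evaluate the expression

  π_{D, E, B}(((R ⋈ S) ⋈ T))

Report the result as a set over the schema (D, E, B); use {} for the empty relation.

{(24, 10, 14), (24, 22, 14), (25, 10, 14), (25, 22, 14), (37, 10, 14), (37, 22, 14)}

Joining R and S on G, B yields {(27, 14, 10, 2, 22, 12), (27, 14, 10, 2, 22, 16), (27, 14, 10, 2, 22, 38), (27, 14, 10, 39, 19, 12), (27, 14, 10, 39, 19, 16), (27, 14, 10, 39, 19, 38), (27, 14, 22, 28, 10, 12), (27, 14, 22, 28, 10, 16), (27, 14, 22, 28, 10, 38)}.
Joining (R ⋈ S) and T on C yields {(27, 14, 10, 2, 22, 12, 37), (27, 14, 10, 2, 22, 16, 25), (27, 14, 10, 2, 22, 16, 37), (27, 14, 10, 2, 22, 38, 24), (27, 14, 10, 39, 19, 12, 37), (27, 14, 10, 39, 19, 16, 25), (27, 14, 10, 39, 19, 16, 37), (27, 14, 10, 39, 19, 38, 24), (27, 14, 22, 28, 10, 12, 37), (27, 14, 22, 28, 10, 16, 25), (27, 14, 22, 28, 10, 16, 37), (27, 14, 22, 28, 10, 38, 24)}.
π[D, E, B]: project onto (D, E, B) (6 duplicate(s) eliminated) → {(24, 10, 14), (24, 22, 14), (25, 10, 14), (25, 22, 14), (37, 10, 14), (37, 22, 14)}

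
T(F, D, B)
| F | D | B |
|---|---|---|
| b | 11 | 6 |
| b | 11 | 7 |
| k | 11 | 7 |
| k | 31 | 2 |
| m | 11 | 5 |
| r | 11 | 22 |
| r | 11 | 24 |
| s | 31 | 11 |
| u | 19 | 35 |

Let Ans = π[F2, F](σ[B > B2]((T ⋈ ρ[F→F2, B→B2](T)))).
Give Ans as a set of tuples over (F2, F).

ρ[F→F2, B→B2]: schema becomes (F2, D, B2); tuples unchanged.
Joining T and ρ[F→F2, B→B2](T) on D yields {(b, 11, 6, b, 6), (b, 11, 6, b, 7), (b, 11, 6, k, 7), (b, 11, 6, m, 5), (b, 11, 6, r, 22), (b, 11, 6, r, 24), (b, 11, 7, b, 6), (b, 11, 7, b, 7), (b, 11, 7, k, 7), (b, 11, 7, m, 5), (b, 11, 7, r, 22), (b, 11, 7, r, 24), (k, 11, 7, b, 6), (k, 11, 7, b, 7), (k, 11, 7, k, 7), (k, 11, 7, m, 5), (k, 11, 7, r, 22), (k, 11, 7, r, 24), (k, 31, 2, k, 2), (k, 31, 2, s, 11), (m, 11, 5, b, 6), (m, 11, 5, b, 7), (m, 11, 5, k, 7), (m, 11, 5, m, 5), (m, 11, 5, r, 22), (m, 11, 5, r, 24), (r, 11, 22, b, 6), (r, 11, 22, b, 7), (r, 11, 22, k, 7), (r, 11, 22, m, 5), (r, 11, 22, r, 22), (r, 11, 22, r, 24), (r, 11, 24, b, 6), (r, 11, 24, b, 7), (r, 11, 24, k, 7), (r, 11, 24, m, 5), (r, 11, 24, r, 22), (r, 11, 24, r, 24), (s, 31, 11, k, 2), (s, 31, 11, s, 11), (u, 19, 35, u, 35)}.
Selection B > B2: {(b, 11, 6, m, 5), (b, 11, 7, b, 6), (b, 11, 7, m, 5), (k, 11, 7, b, 6), (k, 11, 7, m, 5), (r, 11, 22, b, 6), (r, 11, 22, b, 7), (r, 11, 22, k, 7), (r, 11, 22, m, 5), (r, 11, 24, b, 6), (r, 11, 24, b, 7), (r, 11, 24, k, 7), (r, 11, 24, m, 5), (r, 11, 24, r, 22), (s, 31, 11, k, 2)}
Projecting to F2, F (6 duplicate(s) eliminated): {(b, b), (b, k), (b, r), (k, r), (k, s), (m, b), (m, k), (m, r), (r, r)}

{(b, b), (b, k), (b, r), (k, r), (k, s), (m, b), (m, k), (m, r), (r, r)}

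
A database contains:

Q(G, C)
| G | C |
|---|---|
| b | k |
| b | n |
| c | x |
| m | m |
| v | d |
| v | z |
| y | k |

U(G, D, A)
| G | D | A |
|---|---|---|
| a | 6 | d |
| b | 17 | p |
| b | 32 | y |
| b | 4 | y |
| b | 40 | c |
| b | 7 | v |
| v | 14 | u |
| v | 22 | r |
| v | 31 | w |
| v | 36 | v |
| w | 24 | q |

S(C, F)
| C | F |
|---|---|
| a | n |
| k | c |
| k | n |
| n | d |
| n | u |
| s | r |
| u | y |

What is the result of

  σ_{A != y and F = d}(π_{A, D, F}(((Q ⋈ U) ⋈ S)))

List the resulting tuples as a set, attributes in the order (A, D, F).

Natural join on G: {(b, k, 17, p), (b, k, 32, y), (b, k, 4, y), (b, k, 40, c), (b, k, 7, v), (b, n, 17, p), (b, n, 32, y), (b, n, 4, y), (b, n, 40, c), (b, n, 7, v), (v, d, 14, u), (v, d, 22, r), (v, d, 31, w), (v, d, 36, v), (v, z, 14, u), (v, z, 22, r), (v, z, 31, w), (v, z, 36, v)}
Natural join on C: {(b, k, 17, p, c), (b, k, 17, p, n), (b, k, 32, y, c), (b, k, 32, y, n), (b, k, 4, y, c), (b, k, 4, y, n), (b, k, 40, c, c), (b, k, 40, c, n), (b, k, 7, v, c), (b, k, 7, v, n), (b, n, 17, p, d), (b, n, 17, p, u), (b, n, 32, y, d), (b, n, 32, y, u), (b, n, 4, y, d), (b, n, 4, y, u), (b, n, 40, c, d), (b, n, 40, c, u), (b, n, 7, v, d), (b, n, 7, v, u)}
Keep only column(s) A, D, F: {(c, 40, c), (c, 40, d), (c, 40, n), (c, 40, u), (p, 17, c), (p, 17, d), (p, 17, n), (p, 17, u), (v, 7, c), (v, 7, d), (v, 7, n), (v, 7, u), (y, 32, c), (y, 32, d), (y, 32, n), (y, 32, u), (y, 4, c), (y, 4, d), (y, 4, n), (y, 4, u)}
Filtering on A != y and F = d leaves {(c, 40, d), (p, 17, d), (v, 7, d)}.

{(c, 40, d), (p, 17, d), (v, 7, d)}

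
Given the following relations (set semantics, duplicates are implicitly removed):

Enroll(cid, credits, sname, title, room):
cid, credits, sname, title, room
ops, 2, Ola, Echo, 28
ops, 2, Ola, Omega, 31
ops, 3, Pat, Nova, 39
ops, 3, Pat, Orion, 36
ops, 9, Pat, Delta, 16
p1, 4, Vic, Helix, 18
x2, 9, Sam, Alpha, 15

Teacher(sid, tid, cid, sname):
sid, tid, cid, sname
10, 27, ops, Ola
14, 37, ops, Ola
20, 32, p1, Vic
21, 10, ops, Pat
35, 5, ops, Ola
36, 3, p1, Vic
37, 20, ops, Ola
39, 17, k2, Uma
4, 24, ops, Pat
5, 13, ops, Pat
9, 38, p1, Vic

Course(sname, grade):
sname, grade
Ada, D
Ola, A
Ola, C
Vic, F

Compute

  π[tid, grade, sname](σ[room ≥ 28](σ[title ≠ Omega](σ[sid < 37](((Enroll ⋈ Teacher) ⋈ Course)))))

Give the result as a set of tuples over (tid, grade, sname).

Enroll ⋈ Teacher (natural join on cid, sname): {(ops, 2, Ola, Echo, 28, 10, 27), (ops, 2, Ola, Echo, 28, 14, 37), (ops, 2, Ola, Echo, 28, 35, 5), (ops, 2, Ola, Echo, 28, 37, 20), (ops, 2, Ola, Omega, 31, 10, 27), (ops, 2, Ola, Omega, 31, 14, 37), (ops, 2, Ola, Omega, 31, 35, 5), (ops, 2, Ola, Omega, 31, 37, 20), (ops, 3, Pat, Nova, 39, 21, 10), (ops, 3, Pat, Nova, 39, 4, 24), (ops, 3, Pat, Nova, 39, 5, 13), (ops, 3, Pat, Orion, 36, 21, 10), (ops, 3, Pat, Orion, 36, 4, 24), (ops, 3, Pat, Orion, 36, 5, 13), (ops, 9, Pat, Delta, 16, 21, 10), (ops, 9, Pat, Delta, 16, 4, 24), (ops, 9, Pat, Delta, 16, 5, 13), (p1, 4, Vic, Helix, 18, 20, 32), (p1, 4, Vic, Helix, 18, 36, 3), (p1, 4, Vic, Helix, 18, 9, 38)}
(Enroll ⋈ Teacher) ⋈ Course (natural join on sname): {(ops, 2, Ola, Echo, 28, 10, 27, A), (ops, 2, Ola, Echo, 28, 10, 27, C), (ops, 2, Ola, Echo, 28, 14, 37, A), (ops, 2, Ola, Echo, 28, 14, 37, C), (ops, 2, Ola, Echo, 28, 35, 5, A), (ops, 2, Ola, Echo, 28, 35, 5, C), (ops, 2, Ola, Echo, 28, 37, 20, A), (ops, 2, Ola, Echo, 28, 37, 20, C), (ops, 2, Ola, Omega, 31, 10, 27, A), (ops, 2, Ola, Omega, 31, 10, 27, C), (ops, 2, Ola, Omega, 31, 14, 37, A), (ops, 2, Ola, Omega, 31, 14, 37, C), (ops, 2, Ola, Omega, 31, 35, 5, A), (ops, 2, Ola, Omega, 31, 35, 5, C), (ops, 2, Ola, Omega, 31, 37, 20, A), (ops, 2, Ola, Omega, 31, 37, 20, C), (p1, 4, Vic, Helix, 18, 20, 32, F), (p1, 4, Vic, Helix, 18, 36, 3, F), (p1, 4, Vic, Helix, 18, 9, 38, F)}
σ[sid < 37]: keep tuples satisfying sid < 37 → {(ops, 2, Ola, Echo, 28, 10, 27, A), (ops, 2, Ola, Echo, 28, 10, 27, C), (ops, 2, Ola, Echo, 28, 14, 37, A), (ops, 2, Ola, Echo, 28, 14, 37, C), (ops, 2, Ola, Echo, 28, 35, 5, A), (ops, 2, Ola, Echo, 28, 35, 5, C), (ops, 2, Ola, Omega, 31, 10, 27, A), (ops, 2, Ola, Omega, 31, 10, 27, C), (ops, 2, Ola, Omega, 31, 14, 37, A), (ops, 2, Ola, Omega, 31, 14, 37, C), (ops, 2, Ola, Omega, 31, 35, 5, A), (ops, 2, Ola, Omega, 31, 35, 5, C), (p1, 4, Vic, Helix, 18, 20, 32, F), (p1, 4, Vic, Helix, 18, 36, 3, F), (p1, 4, Vic, Helix, 18, 9, 38, F)}
σ[title ≠ Omega]: keep tuples satisfying title ≠ Omega → {(ops, 2, Ola, Echo, 28, 10, 27, A), (ops, 2, Ola, Echo, 28, 10, 27, C), (ops, 2, Ola, Echo, 28, 14, 37, A), (ops, 2, Ola, Echo, 28, 14, 37, C), (ops, 2, Ola, Echo, 28, 35, 5, A), (ops, 2, Ola, Echo, 28, 35, 5, C), (p1, 4, Vic, Helix, 18, 20, 32, F), (p1, 4, Vic, Helix, 18, 36, 3, F), (p1, 4, Vic, Helix, 18, 9, 38, F)}
σ[room ≥ 28]: keep tuples satisfying room ≥ 28 → {(ops, 2, Ola, Echo, 28, 10, 27, A), (ops, 2, Ola, Echo, 28, 10, 27, C), (ops, 2, Ola, Echo, 28, 14, 37, A), (ops, 2, Ola, Echo, 28, 14, 37, C), (ops, 2, Ola, Echo, 28, 35, 5, A), (ops, 2, Ola, Echo, 28, 35, 5, C)}
π[tid, grade, sname]: project onto (tid, grade, sname) → {(27, A, Ola), (27, C, Ola), (37, A, Ola), (37, C, Ola), (5, A, Ola), (5, C, Ola)}

{(27, A, Ola), (27, C, Ola), (37, A, Ola), (37, C, Ola), (5, A, Ola), (5, C, Ola)}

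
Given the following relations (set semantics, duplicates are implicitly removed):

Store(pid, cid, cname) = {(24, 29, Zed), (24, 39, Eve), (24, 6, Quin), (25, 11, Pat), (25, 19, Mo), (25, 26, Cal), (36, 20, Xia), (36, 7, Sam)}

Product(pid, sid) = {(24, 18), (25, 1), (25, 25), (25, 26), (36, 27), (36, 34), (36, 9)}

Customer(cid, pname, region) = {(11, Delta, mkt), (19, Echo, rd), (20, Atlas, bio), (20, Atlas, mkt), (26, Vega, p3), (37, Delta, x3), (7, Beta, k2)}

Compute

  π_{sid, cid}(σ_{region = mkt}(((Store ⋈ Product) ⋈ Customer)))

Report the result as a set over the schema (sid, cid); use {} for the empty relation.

{(1, 11), (25, 11), (26, 11), (27, 20), (34, 20), (9, 20)}

Natural join on pid: {(24, 29, Zed, 18), (24, 39, Eve, 18), (24, 6, Quin, 18), (25, 11, Pat, 1), (25, 11, Pat, 25), (25, 11, Pat, 26), (25, 19, Mo, 1), (25, 19, Mo, 25), (25, 19, Mo, 26), (25, 26, Cal, 1), (25, 26, Cal, 25), (25, 26, Cal, 26), (36, 20, Xia, 27), (36, 20, Xia, 34), (36, 20, Xia, 9), (36, 7, Sam, 27), (36, 7, Sam, 34), (36, 7, Sam, 9)}
Natural join on cid: {(25, 11, Pat, 1, Delta, mkt), (25, 11, Pat, 25, Delta, mkt), (25, 11, Pat, 26, Delta, mkt), (25, 19, Mo, 1, Echo, rd), (25, 19, Mo, 25, Echo, rd), (25, 19, Mo, 26, Echo, rd), (25, 26, Cal, 1, Vega, p3), (25, 26, Cal, 25, Vega, p3), (25, 26, Cal, 26, Vega, p3), (36, 20, Xia, 27, Atlas, bio), (36, 20, Xia, 27, Atlas, mkt), (36, 20, Xia, 34, Atlas, bio), (36, 20, Xia, 34, Atlas, mkt), (36, 20, Xia, 9, Atlas, bio), (36, 20, Xia, 9, Atlas, mkt), (36, 7, Sam, 27, Beta, k2), (36, 7, Sam, 34, Beta, k2), (36, 7, Sam, 9, Beta, k2)}
Apply σ_{region = mkt}; surviving tuples: {(25, 11, Pat, 1, Delta, mkt), (25, 11, Pat, 25, Delta, mkt), (25, 11, Pat, 26, Delta, mkt), (36, 20, Xia, 27, Atlas, mkt), (36, 20, Xia, 34, Atlas, mkt), (36, 20, Xia, 9, Atlas, mkt)}
π_{sid, cid} gives {(1, 11), (25, 11), (26, 11), (27, 20), (34, 20), (9, 20)}.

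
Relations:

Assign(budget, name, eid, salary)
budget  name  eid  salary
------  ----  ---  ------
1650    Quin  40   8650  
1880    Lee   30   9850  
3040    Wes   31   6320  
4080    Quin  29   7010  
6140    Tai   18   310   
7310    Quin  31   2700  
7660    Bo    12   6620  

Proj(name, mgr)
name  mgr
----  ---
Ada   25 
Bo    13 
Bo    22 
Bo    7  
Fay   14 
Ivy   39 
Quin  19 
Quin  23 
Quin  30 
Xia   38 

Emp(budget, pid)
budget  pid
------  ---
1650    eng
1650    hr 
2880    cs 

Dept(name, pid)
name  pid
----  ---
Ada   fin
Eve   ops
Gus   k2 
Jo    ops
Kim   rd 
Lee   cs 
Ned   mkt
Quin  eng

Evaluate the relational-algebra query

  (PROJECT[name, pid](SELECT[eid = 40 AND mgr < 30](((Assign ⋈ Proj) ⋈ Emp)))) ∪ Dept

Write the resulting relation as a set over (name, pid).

{(Ada, fin), (Eve, ops), (Gus, k2), (Jo, ops), (Kim, rd), (Lee, cs), (Ned, mkt), (Quin, eng), (Quin, hr)}

Natural join on name: {(1650, Quin, 40, 8650, 19), (1650, Quin, 40, 8650, 23), (1650, Quin, 40, 8650, 30), (4080, Quin, 29, 7010, 19), (4080, Quin, 29, 7010, 23), (4080, Quin, 29, 7010, 30), (7310, Quin, 31, 2700, 19), (7310, Quin, 31, 2700, 23), (7310, Quin, 31, 2700, 30), (7660, Bo, 12, 6620, 13), (7660, Bo, 12, 6620, 22), (7660, Bo, 12, 6620, 7)}
Natural join on budget: {(1650, Quin, 40, 8650, 19, eng), (1650, Quin, 40, 8650, 19, hr), (1650, Quin, 40, 8650, 23, eng), (1650, Quin, 40, 8650, 23, hr), (1650, Quin, 40, 8650, 30, eng), (1650, Quin, 40, 8650, 30, hr)}
Selection eid = 40 AND mgr < 30: {(1650, Quin, 40, 8650, 19, eng), (1650, Quin, 40, 8650, 19, hr), (1650, Quin, 40, 8650, 23, eng), (1650, Quin, 40, 8650, 23, hr)}
π[name, pid]: project onto (name, pid) (2 duplicate(s) eliminated) → {(Quin, eng), (Quin, hr)}
Union: {(Quin, eng), (Quin, hr)} with {(Ada, fin), (Eve, ops), (Gus, k2), (Jo, ops), (Kim, rd), (Lee, cs), (Ned, mkt), (Quin, eng)} → {(Ada, fin), (Eve, ops), (Gus, k2), (Jo, ops), (Kim, rd), (Lee, cs), (Ned, mkt), (Quin, eng), (Quin, hr)}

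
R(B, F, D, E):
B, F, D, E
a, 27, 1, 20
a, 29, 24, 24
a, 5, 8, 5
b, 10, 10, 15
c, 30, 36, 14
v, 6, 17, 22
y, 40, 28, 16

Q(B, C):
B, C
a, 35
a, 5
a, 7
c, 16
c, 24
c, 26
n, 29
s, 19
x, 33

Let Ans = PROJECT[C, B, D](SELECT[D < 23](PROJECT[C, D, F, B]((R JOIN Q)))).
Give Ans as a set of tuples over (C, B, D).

R ⋈ Q (natural join on B): {(a, 27, 1, 20, 35), (a, 27, 1, 20, 5), (a, 27, 1, 20, 7), (a, 29, 24, 24, 35), (a, 29, 24, 24, 5), (a, 29, 24, 24, 7), (a, 5, 8, 5, 35), (a, 5, 8, 5, 5), (a, 5, 8, 5, 7), (c, 30, 36, 14, 16), (c, 30, 36, 14, 24), (c, 30, 36, 14, 26)}
Keep only column(s) C, D, F, B: {(16, 36, 30, c), (24, 36, 30, c), (26, 36, 30, c), (35, 1, 27, a), (35, 24, 29, a), (35, 8, 5, a), (5, 1, 27, a), (5, 24, 29, a), (5, 8, 5, a), (7, 1, 27, a), (7, 24, 29, a), (7, 8, 5, a)}
σ[D < 23]: keep tuples satisfying D < 23 → {(35, 1, 27, a), (35, 8, 5, a), (5, 1, 27, a), (5, 8, 5, a), (7, 1, 27, a), (7, 8, 5, a)}
Keep only column(s) C, B, D: {(35, a, 1), (35, a, 8), (5, a, 1), (5, a, 8), (7, a, 1), (7, a, 8)}

{(35, a, 1), (35, a, 8), (5, a, 1), (5, a, 8), (7, a, 1), (7, a, 8)}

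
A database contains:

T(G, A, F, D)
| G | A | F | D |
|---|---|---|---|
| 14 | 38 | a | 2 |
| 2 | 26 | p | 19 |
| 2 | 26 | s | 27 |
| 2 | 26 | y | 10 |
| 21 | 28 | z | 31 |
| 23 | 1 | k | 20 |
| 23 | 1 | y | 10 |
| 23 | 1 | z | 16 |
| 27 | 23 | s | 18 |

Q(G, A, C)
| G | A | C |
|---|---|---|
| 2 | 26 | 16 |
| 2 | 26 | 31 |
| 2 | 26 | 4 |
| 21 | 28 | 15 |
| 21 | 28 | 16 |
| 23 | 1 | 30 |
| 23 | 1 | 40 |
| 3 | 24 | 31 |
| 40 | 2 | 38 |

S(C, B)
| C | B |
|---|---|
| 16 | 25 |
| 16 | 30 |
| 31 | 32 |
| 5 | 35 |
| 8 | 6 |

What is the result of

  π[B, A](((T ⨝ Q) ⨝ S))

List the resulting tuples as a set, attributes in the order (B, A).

Joining T and Q on G, A yields {(2, 26, p, 19, 16), (2, 26, p, 19, 31), (2, 26, p, 19, 4), (2, 26, s, 27, 16), (2, 26, s, 27, 31), (2, 26, s, 27, 4), (2, 26, y, 10, 16), (2, 26, y, 10, 31), (2, 26, y, 10, 4), (21, 28, z, 31, 15), (21, 28, z, 31, 16), (23, 1, k, 20, 30), (23, 1, k, 20, 40), (23, 1, y, 10, 30), (23, 1, y, 10, 40), (23, 1, z, 16, 30), (23, 1, z, 16, 40)}.
Joining (T ⨝ Q) and S on C yields {(2, 26, p, 19, 16, 25), (2, 26, p, 19, 16, 30), (2, 26, p, 19, 31, 32), (2, 26, s, 27, 16, 25), (2, 26, s, 27, 16, 30), (2, 26, s, 27, 31, 32), (2, 26, y, 10, 16, 25), (2, 26, y, 10, 16, 30), (2, 26, y, 10, 31, 32), (21, 28, z, 31, 16, 25), (21, 28, z, 31, 16, 30)}.
π[B, A]: project onto (B, A) (6 duplicate(s) eliminated) → {(25, 26), (25, 28), (30, 26), (30, 28), (32, 26)}

{(25, 26), (25, 28), (30, 26), (30, 28), (32, 26)}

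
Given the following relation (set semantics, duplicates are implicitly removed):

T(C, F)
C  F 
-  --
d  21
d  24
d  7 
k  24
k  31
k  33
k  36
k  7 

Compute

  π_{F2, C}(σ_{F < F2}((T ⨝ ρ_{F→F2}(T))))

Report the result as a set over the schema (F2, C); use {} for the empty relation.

ρ[F→F2]: schema becomes (C, F2); tuples unchanged.
T ⋈ ρ_{F→F2}(T) (natural join on C): {(d, 21, 21), (d, 21, 24), (d, 21, 7), (d, 24, 21), (d, 24, 24), (d, 24, 7), (d, 7, 21), (d, 7, 24), (d, 7, 7), (k, 24, 24), (k, 24, 31), (k, 24, 33), (k, 24, 36), (k, 24, 7), (k, 31, 24), (k, 31, 31), (k, 31, 33), (k, 31, 36), (k, 31, 7), (k, 33, 24), (k, 33, 31), (k, 33, 33), (k, 33, 36), (k, 33, 7), (k, 36, 24), (k, 36, 31), (k, 36, 33), (k, 36, 36), (k, 36, 7), (k, 7, 24), (k, 7, 31), (k, 7, 33), (k, 7, 36), (k, 7, 7)}
Apply σ_{F < F2}; surviving tuples: {(d, 21, 24), (d, 7, 21), (d, 7, 24), (k, 24, 31), (k, 24, 33), (k, 24, 36), (k, 31, 33), (k, 31, 36), (k, 33, 36), (k, 7, 24), (k, 7, 31), (k, 7, 33), (k, 7, 36)}
Projecting to F2, C (7 duplicate(s) eliminated): {(21, d), (24, d), (24, k), (31, k), (33, k), (36, k)}

{(21, d), (24, d), (24, k), (31, k), (33, k), (36, k)}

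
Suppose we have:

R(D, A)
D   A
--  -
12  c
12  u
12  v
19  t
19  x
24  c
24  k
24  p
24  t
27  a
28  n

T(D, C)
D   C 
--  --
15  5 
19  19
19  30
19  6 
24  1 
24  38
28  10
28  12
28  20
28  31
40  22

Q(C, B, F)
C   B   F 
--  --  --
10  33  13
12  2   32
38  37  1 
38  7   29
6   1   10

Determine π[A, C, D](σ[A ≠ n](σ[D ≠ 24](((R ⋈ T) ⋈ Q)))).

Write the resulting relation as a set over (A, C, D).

R ⋈ T (natural join on D): {(19, t, 19), (19, t, 30), (19, t, 6), (19, x, 19), (19, x, 30), (19, x, 6), (24, c, 1), (24, c, 38), (24, k, 1), (24, k, 38), (24, p, 1), (24, p, 38), (24, t, 1), (24, t, 38), (28, n, 10), (28, n, 12), (28, n, 20), (28, n, 31)}
(R ⋈ T) ⋈ Q (natural join on C): {(19, t, 6, 1, 10), (19, x, 6, 1, 10), (24, c, 38, 37, 1), (24, c, 38, 7, 29), (24, k, 38, 37, 1), (24, k, 38, 7, 29), (24, p, 38, 37, 1), (24, p, 38, 7, 29), (24, t, 38, 37, 1), (24, t, 38, 7, 29), (28, n, 10, 33, 13), (28, n, 12, 2, 32)}
Apply σ_{D ≠ 24}; surviving tuples: {(19, t, 6, 1, 10), (19, x, 6, 1, 10), (28, n, 10, 33, 13), (28, n, 12, 2, 32)}
Apply σ_{A ≠ n}; surviving tuples: {(19, t, 6, 1, 10), (19, x, 6, 1, 10)}
π[A, C, D]: project onto (A, C, D) → {(t, 6, 19), (x, 6, 19)}

{(t, 6, 19), (x, 6, 19)}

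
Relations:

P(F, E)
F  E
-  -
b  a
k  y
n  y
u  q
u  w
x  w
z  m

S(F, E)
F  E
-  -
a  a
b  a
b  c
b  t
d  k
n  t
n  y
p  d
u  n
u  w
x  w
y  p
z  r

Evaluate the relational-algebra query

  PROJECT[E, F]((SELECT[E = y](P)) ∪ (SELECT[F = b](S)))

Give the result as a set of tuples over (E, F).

{(a, b), (c, b), (t, b), (y, k), (y, n)}

σ[E = y]: keep tuples satisfying E = y → {(k, y), (n, y)}
σ[F = b]: keep tuples satisfying F = b → {(b, a), (b, c), (b, t)}
Taking the union: {(b, a), (b, c), (b, t), (k, y), (n, y)}
Projecting to E, F: {(a, b), (c, b), (t, b), (y, k), (y, n)}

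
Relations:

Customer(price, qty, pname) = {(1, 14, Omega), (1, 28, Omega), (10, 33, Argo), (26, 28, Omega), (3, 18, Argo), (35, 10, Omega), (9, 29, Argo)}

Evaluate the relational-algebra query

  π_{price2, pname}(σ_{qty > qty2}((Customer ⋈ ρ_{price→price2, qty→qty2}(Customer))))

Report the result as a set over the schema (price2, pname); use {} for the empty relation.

{(1, Omega), (3, Argo), (35, Omega), (9, Argo)}

ρ[price→price2, qty→qty2]: schema becomes (price2, qty2, pname); tuples unchanged.
Customer ⋈ ρ_{price→price2, qty→qty2}(Customer) (natural join on pname): {(1, 14, Omega, 1, 14), (1, 14, Omega, 1, 28), (1, 14, Omega, 26, 28), (1, 14, Omega, 35, 10), (1, 28, Omega, 1, 14), (1, 28, Omega, 1, 28), (1, 28, Omega, 26, 28), (1, 28, Omega, 35, 10), (10, 33, Argo, 10, 33), (10, 33, Argo, 3, 18), (10, 33, Argo, 9, 29), (26, 28, Omega, 1, 14), (26, 28, Omega, 1, 28), (26, 28, Omega, 26, 28), (26, 28, Omega, 35, 10), (3, 18, Argo, 10, 33), (3, 18, Argo, 3, 18), (3, 18, Argo, 9, 29), (35, 10, Omega, 1, 14), (35, 10, Omega, 1, 28), (35, 10, Omega, 26, 28), (35, 10, Omega, 35, 10), (9, 29, Argo, 10, 33), (9, 29, Argo, 3, 18), (9, 29, Argo, 9, 29)}
Apply σ_{qty > qty2}; surviving tuples: {(1, 14, Omega, 35, 10), (1, 28, Omega, 1, 14), (1, 28, Omega, 35, 10), (10, 33, Argo, 3, 18), (10, 33, Argo, 9, 29), (26, 28, Omega, 1, 14), (26, 28, Omega, 35, 10), (9, 29, Argo, 3, 18)}
π[price2, pname]: project onto (price2, pname) (4 duplicate(s) eliminated) → {(1, Omega), (3, Argo), (35, Omega), (9, Argo)}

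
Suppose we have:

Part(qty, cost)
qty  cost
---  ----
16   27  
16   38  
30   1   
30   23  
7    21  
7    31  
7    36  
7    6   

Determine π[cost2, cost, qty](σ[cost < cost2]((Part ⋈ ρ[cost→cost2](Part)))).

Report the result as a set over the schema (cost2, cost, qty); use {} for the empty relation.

ρ[cost→cost2]: schema becomes (qty, cost2); tuples unchanged.
Natural join on qty: {(16, 27, 27), (16, 27, 38), (16, 38, 27), (16, 38, 38), (30, 1, 1), (30, 1, 23), (30, 23, 1), (30, 23, 23), (7, 21, 21), (7, 21, 31), (7, 21, 36), (7, 21, 6), (7, 31, 21), (7, 31, 31), (7, 31, 36), (7, 31, 6), (7, 36, 21), (7, 36, 31), (7, 36, 36), (7, 36, 6), (7, 6, 21), (7, 6, 31), (7, 6, 36), (7, 6, 6)}
σ[cost < cost2]: keep tuples satisfying cost < cost2 → {(16, 27, 38), (30, 1, 23), (7, 21, 31), (7, 21, 36), (7, 31, 36), (7, 6, 21), (7, 6, 31), (7, 6, 36)}
π_{cost2, cost, qty} gives {(21, 6, 7), (23, 1, 30), (31, 21, 7), (31, 6, 7), (36, 21, 7), (36, 31, 7), (36, 6, 7), (38, 27, 16)}.

{(21, 6, 7), (23, 1, 30), (31, 21, 7), (31, 6, 7), (36, 21, 7), (36, 31, 7), (36, 6, 7), (38, 27, 16)}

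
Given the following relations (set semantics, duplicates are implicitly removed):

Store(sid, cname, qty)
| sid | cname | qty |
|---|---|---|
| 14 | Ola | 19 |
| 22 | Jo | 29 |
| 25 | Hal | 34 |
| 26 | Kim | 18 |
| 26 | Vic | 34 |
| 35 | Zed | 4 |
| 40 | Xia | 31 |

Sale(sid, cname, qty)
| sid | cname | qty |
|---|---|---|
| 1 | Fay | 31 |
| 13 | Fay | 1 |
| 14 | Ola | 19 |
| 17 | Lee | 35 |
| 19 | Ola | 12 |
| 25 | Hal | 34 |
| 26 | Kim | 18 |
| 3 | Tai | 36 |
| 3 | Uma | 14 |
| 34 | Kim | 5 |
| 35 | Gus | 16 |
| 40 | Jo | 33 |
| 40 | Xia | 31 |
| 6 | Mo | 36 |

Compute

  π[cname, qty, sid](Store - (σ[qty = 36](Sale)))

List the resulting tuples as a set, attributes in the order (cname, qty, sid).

{(Hal, 34, 25), (Jo, 29, 22), (Kim, 18, 26), (Ola, 19, 14), (Vic, 34, 26), (Xia, 31, 40), (Zed, 4, 35)}

Apply σ_{qty = 36}; surviving tuples: {(3, Tai, 36), (6, Mo, 36)}
Taking the difference: {(14, Ola, 19), (22, Jo, 29), (25, Hal, 34), (26, Kim, 18), (26, Vic, 34), (35, Zed, 4), (40, Xia, 31)}
π_{cname, qty, sid} gives {(Hal, 34, 25), (Jo, 29, 22), (Kim, 18, 26), (Ola, 19, 14), (Vic, 34, 26), (Xia, 31, 40), (Zed, 4, 35)}.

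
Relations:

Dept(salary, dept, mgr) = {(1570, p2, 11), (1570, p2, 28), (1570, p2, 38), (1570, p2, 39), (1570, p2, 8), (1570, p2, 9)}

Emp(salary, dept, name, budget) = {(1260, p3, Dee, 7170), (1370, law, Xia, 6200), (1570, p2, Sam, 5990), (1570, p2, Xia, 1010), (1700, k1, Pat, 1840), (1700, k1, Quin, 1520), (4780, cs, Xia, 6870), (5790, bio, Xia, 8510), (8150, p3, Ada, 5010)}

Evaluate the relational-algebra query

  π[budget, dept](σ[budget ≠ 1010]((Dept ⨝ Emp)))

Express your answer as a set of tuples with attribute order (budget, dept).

{(5990, p2)}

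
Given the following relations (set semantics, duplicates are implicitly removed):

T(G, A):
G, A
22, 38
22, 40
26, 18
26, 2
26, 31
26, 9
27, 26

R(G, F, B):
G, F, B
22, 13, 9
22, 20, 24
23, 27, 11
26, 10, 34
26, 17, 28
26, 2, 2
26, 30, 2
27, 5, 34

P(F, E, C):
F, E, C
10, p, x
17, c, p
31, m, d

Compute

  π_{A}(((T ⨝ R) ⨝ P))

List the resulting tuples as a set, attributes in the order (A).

T ⋈ R (natural join on G): {(22, 38, 13, 9), (22, 38, 20, 24), (22, 40, 13, 9), (22, 40, 20, 24), (26, 18, 10, 34), (26, 18, 17, 28), (26, 18, 2, 2), (26, 18, 30, 2), (26, 2, 10, 34), (26, 2, 17, 28), (26, 2, 2, 2), (26, 2, 30, 2), (26, 31, 10, 34), (26, 31, 17, 28), (26, 31, 2, 2), (26, 31, 30, 2), (26, 9, 10, 34), (26, 9, 17, 28), (26, 9, 2, 2), (26, 9, 30, 2), (27, 26, 5, 34)}
(T ⨝ R) ⋈ P (natural join on F): {(26, 18, 10, 34, p, x), (26, 18, 17, 28, c, p), (26, 2, 10, 34, p, x), (26, 2, 17, 28, c, p), (26, 31, 10, 34, p, x), (26, 31, 17, 28, c, p), (26, 9, 10, 34, p, x), (26, 9, 17, 28, c, p)}
Keep only column(s) A (4 duplicate(s) eliminated): {18, 2, 31, 9}

{18, 2, 31, 9}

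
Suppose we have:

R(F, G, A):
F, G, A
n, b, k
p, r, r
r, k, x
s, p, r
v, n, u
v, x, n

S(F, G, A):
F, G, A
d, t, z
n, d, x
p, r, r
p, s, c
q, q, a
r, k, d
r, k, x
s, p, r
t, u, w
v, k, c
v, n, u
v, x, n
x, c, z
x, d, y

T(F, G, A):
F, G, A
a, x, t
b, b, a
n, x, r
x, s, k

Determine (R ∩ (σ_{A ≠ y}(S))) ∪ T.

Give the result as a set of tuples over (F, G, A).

σ[A ≠ y]: keep tuples satisfying A ≠ y → {(d, t, z), (n, d, x), (p, r, r), (p, s, c), (q, q, a), (r, k, d), (r, k, x), (s, p, r), (t, u, w), (v, k, c), (v, n, u), (v, x, n), (x, c, z)}
Set intersection of the two operands is {(p, r, r), (r, k, x), (s, p, r), (v, n, u), (v, x, n)}.
Set union of the two operands is {(a, x, t), (b, b, a), (n, x, r), (p, r, r), (r, k, x), (s, p, r), (v, n, u), (v, x, n), (x, s, k)}.

{(a, x, t), (b, b, a), (n, x, r), (p, r, r), (r, k, x), (s, p, r), (v, n, u), (v, x, n), (x, s, k)}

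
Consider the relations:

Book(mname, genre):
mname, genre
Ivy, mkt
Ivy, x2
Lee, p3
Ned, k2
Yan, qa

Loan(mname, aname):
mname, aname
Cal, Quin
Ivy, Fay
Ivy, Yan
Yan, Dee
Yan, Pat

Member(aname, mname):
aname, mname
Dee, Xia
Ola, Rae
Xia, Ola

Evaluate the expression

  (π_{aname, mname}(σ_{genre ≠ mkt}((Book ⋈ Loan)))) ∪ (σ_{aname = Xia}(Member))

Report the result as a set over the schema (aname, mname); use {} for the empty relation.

Book ⋈ Loan (natural join on mname): {(Ivy, mkt, Fay), (Ivy, mkt, Yan), (Ivy, x2, Fay), (Ivy, x2, Yan), (Yan, qa, Dee), (Yan, qa, Pat)}
σ[genre ≠ mkt]: keep tuples satisfying genre ≠ mkt → {(Ivy, x2, Fay), (Ivy, x2, Yan), (Yan, qa, Dee), (Yan, qa, Pat)}
Keep only column(s) aname, mname: {(Dee, Yan), (Fay, Ivy), (Pat, Yan), (Yan, Ivy)}
σ[aname = Xia]: keep tuples satisfying aname = Xia → {(Xia, Ola)}
Union: {(Dee, Yan), (Fay, Ivy), (Pat, Yan), (Yan, Ivy)} with {(Xia, Ola)} → {(Dee, Yan), (Fay, Ivy), (Pat, Yan), (Xia, Ola), (Yan, Ivy)}

{(Dee, Yan), (Fay, Ivy), (Pat, Yan), (Xia, Ola), (Yan, Ivy)}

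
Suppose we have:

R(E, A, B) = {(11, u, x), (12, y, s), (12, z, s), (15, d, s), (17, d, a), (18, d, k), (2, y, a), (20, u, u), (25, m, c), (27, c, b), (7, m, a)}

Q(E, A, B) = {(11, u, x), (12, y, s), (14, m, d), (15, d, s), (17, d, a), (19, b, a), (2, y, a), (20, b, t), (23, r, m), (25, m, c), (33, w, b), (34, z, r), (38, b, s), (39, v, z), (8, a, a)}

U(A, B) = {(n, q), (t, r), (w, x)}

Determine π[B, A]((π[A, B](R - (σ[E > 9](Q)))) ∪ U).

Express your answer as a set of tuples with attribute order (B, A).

{(a, m), (a, y), (b, c), (k, d), (q, n), (r, t), (s, z), (u, u), (x, w)}

Apply σ_{E > 9}; surviving tuples: {(11, u, x), (12, y, s), (14, m, d), (15, d, s), (17, d, a), (19, b, a), (20, b, t), (23, r, m), (25, m, c), (33, w, b), (34, z, r), (38, b, s), (39, v, z)}
Taking the difference: {(12, z, s), (18, d, k), (2, y, a), (20, u, u), (27, c, b), (7, m, a)}
Projecting to A, B: {(c, b), (d, k), (m, a), (u, u), (y, a), (z, s)}
Taking the union: {(c, b), (d, k), (m, a), (n, q), (t, r), (u, u), (w, x), (y, a), (z, s)}
Projecting to B, A: {(a, m), (a, y), (b, c), (k, d), (q, n), (r, t), (s, z), (u, u), (x, w)}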